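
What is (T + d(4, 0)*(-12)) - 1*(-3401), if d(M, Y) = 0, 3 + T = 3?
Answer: 3401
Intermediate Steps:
T = 0 (T = -3 + 3 = 0)
(T + d(4, 0)*(-12)) - 1*(-3401) = (0 + 0*(-12)) - 1*(-3401) = (0 + 0) + 3401 = 0 + 3401 = 3401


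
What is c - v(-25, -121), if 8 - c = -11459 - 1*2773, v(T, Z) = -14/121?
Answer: 1723054/121 ≈ 14240.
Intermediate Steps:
v(T, Z) = -14/121 (v(T, Z) = -14*1/121 = -14/121)
c = 14240 (c = 8 - (-11459 - 1*2773) = 8 - (-11459 - 2773) = 8 - 1*(-14232) = 8 + 14232 = 14240)
c - v(-25, -121) = 14240 - 1*(-14/121) = 14240 + 14/121 = 1723054/121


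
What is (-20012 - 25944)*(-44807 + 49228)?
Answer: -203171476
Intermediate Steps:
(-20012 - 25944)*(-44807 + 49228) = -45956*4421 = -203171476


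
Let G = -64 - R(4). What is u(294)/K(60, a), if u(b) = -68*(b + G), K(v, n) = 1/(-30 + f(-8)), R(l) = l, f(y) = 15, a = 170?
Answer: 230520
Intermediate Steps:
K(v, n) = -1/15 (K(v, n) = 1/(-30 + 15) = 1/(-15) = -1/15)
G = -68 (G = -64 - 1*4 = -64 - 4 = -68)
u(b) = 4624 - 68*b (u(b) = -68*(b - 68) = -68*(-68 + b) = 4624 - 68*b)
u(294)/K(60, a) = (4624 - 68*294)/(-1/15) = (4624 - 19992)*(-15) = -15368*(-15) = 230520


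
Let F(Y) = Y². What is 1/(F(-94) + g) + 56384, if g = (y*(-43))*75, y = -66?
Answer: 12499543425/221686 ≈ 56384.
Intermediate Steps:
g = 212850 (g = -66*(-43)*75 = 2838*75 = 212850)
1/(F(-94) + g) + 56384 = 1/((-94)² + 212850) + 56384 = 1/(8836 + 212850) + 56384 = 1/221686 + 56384 = 12499543425/221686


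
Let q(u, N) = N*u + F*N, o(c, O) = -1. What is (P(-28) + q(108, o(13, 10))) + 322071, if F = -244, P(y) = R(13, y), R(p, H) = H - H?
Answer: 322207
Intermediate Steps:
R(p, H) = 0
P(y) = 0
q(u, N) = -244*N + N*u (q(u, N) = N*u - 244*N = -244*N + N*u)
(P(-28) + q(108, o(13, 10))) + 322071 = (0 - (-244 + 108)) + 322071 = (0 - 1*(-136)) + 322071 = (0 + 136) + 322071 = 136 + 322071 = 322207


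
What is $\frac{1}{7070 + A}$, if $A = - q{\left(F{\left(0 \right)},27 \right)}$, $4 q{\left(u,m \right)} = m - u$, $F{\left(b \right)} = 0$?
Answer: $\frac{4}{28253} \approx 0.00014158$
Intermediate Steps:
$q{\left(u,m \right)} = - \frac{u}{4} + \frac{m}{4}$ ($q{\left(u,m \right)} = \frac{m - u}{4} = - \frac{u}{4} + \frac{m}{4}$)
$A = - \frac{27}{4}$ ($A = - (\left(- \frac{1}{4}\right) 0 + \frac{1}{4} \cdot 27) = - (0 + \frac{27}{4}) = \left(-1\right) \frac{27}{4} = - \frac{27}{4} \approx -6.75$)
$\frac{1}{7070 + A} = \frac{1}{7070 - \frac{27}{4}} = \frac{1}{\frac{28253}{4}} = \frac{4}{28253}$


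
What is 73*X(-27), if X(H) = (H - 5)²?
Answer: 74752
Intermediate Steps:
X(H) = (-5 + H)²
73*X(-27) = 73*(-5 - 27)² = 73*(-32)² = 73*1024 = 74752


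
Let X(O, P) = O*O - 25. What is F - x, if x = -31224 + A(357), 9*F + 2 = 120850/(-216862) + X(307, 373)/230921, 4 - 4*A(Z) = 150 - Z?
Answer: 9365889503611261/300467939412 ≈ 31171.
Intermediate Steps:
A(Z) = -73/2 + Z/4 (A(Z) = 1 - (150 - Z)/4 = 1 + (-75/2 + Z/4) = -73/2 + Z/4)
X(O, P) = -25 + O² (X(O, P) = O² - 25 = -25 + O²)
F = -17938196261/75116984853 (F = -2/9 + (120850/(-216862) + (-25 + 307²)/230921)/9 = -2/9 + (120850*(-1/216862) + (-25 + 94249)*(1/230921))/9 = -2/9 + (-60425/108431 + 94224*(1/230921))/9 = -2/9 + (-60425/108431 + 94224/230921)/9 = -2/9 + (⅑)*(-3736598881/25038994951) = -2/9 - 3736598881/225350954559 = -17938196261/75116984853 ≈ -0.23880)
x = -124685/4 (x = -31224 + (-73/2 + (¼)*357) = -31224 + (-73/2 + 357/4) = -31224 + 211/4 = -124685/4 ≈ -31171.)
F - x = -17938196261/75116984853 - 1*(-124685/4) = -17938196261/75116984853 + 124685/4 = 9365889503611261/300467939412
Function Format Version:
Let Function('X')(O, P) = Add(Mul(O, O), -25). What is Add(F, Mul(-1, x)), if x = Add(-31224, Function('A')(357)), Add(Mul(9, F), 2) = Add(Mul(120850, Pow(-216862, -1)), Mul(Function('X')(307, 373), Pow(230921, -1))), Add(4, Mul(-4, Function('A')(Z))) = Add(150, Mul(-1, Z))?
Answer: Rational(9365889503611261, 300467939412) ≈ 31171.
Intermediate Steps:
Function('A')(Z) = Add(Rational(-73, 2), Mul(Rational(1, 4), Z)) (Function('A')(Z) = Add(1, Mul(Rational(-1, 4), Add(150, Mul(-1, Z)))) = Add(1, Add(Rational(-75, 2), Mul(Rational(1, 4), Z))) = Add(Rational(-73, 2), Mul(Rational(1, 4), Z)))
Function('X')(O, P) = Add(-25, Pow(O, 2)) (Function('X')(O, P) = Add(Pow(O, 2), -25) = Add(-25, Pow(O, 2)))
F = Rational(-17938196261, 75116984853) (F = Add(Rational(-2, 9), Mul(Rational(1, 9), Add(Mul(120850, Pow(-216862, -1)), Mul(Add(-25, Pow(307, 2)), Pow(230921, -1))))) = Add(Rational(-2, 9), Mul(Rational(1, 9), Add(Mul(120850, Rational(-1, 216862)), Mul(Add(-25, 94249), Rational(1, 230921))))) = Add(Rational(-2, 9), Mul(Rational(1, 9), Add(Rational(-60425, 108431), Mul(94224, Rational(1, 230921))))) = Add(Rational(-2, 9), Mul(Rational(1, 9), Add(Rational(-60425, 108431), Rational(94224, 230921)))) = Add(Rational(-2, 9), Mul(Rational(1, 9), Rational(-3736598881, 25038994951))) = Add(Rational(-2, 9), Rational(-3736598881, 225350954559)) = Rational(-17938196261, 75116984853) ≈ -0.23880)
x = Rational(-124685, 4) (x = Add(-31224, Add(Rational(-73, 2), Mul(Rational(1, 4), 357))) = Add(-31224, Add(Rational(-73, 2), Rational(357, 4))) = Add(-31224, Rational(211, 4)) = Rational(-124685, 4) ≈ -31171.)
Add(F, Mul(-1, x)) = Add(Rational(-17938196261, 75116984853), Mul(-1, Rational(-124685, 4))) = Add(Rational(-17938196261, 75116984853), Rational(124685, 4)) = Rational(9365889503611261, 300467939412)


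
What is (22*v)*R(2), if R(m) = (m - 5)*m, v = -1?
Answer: 132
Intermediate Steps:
R(m) = m*(-5 + m) (R(m) = (-5 + m)*m = m*(-5 + m))
(22*v)*R(2) = (22*(-1))*(2*(-5 + 2)) = -44*(-3) = -22*(-6) = 132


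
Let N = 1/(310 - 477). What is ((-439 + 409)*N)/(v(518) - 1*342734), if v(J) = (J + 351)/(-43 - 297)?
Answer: -10200/19460581643 ≈ -5.2414e-7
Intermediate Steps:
N = -1/167 (N = 1/(-167) = -1/167 ≈ -0.0059880)
v(J) = -351/340 - J/340 (v(J) = (351 + J)/(-340) = (351 + J)*(-1/340) = -351/340 - J/340)
((-439 + 409)*N)/(v(518) - 1*342734) = ((-439 + 409)*(-1/167))/((-351/340 - 1/340*518) - 1*342734) = (-30*(-1/167))/((-351/340 - 259/170) - 342734) = 30/(167*(-869/340 - 342734)) = 30/(167*(-116530429/340)) = (30/167)*(-340/116530429) = -10200/19460581643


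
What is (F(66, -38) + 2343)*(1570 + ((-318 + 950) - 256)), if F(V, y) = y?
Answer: 4485530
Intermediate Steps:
(F(66, -38) + 2343)*(1570 + ((-318 + 950) - 256)) = (-38 + 2343)*(1570 + ((-318 + 950) - 256)) = 2305*(1570 + (632 - 256)) = 2305*(1570 + 376) = 2305*1946 = 4485530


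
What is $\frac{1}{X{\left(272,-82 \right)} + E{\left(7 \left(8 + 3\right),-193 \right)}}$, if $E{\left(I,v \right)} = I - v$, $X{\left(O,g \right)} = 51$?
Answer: $\frac{1}{321} \approx 0.0031153$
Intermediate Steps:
$\frac{1}{X{\left(272,-82 \right)} + E{\left(7 \left(8 + 3\right),-193 \right)}} = \frac{1}{51 + \left(7 \left(8 + 3\right) - -193\right)} = \frac{1}{51 + \left(7 \cdot 11 + 193\right)} = \frac{1}{51 + \left(77 + 193\right)} = \frac{1}{51 + 270} = \frac{1}{321}$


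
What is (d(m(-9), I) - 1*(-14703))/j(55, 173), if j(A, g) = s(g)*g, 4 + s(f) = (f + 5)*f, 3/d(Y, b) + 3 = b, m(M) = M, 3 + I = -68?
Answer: 1088019/394173580 ≈ 0.0027603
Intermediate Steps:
I = -71 (I = -3 - 68 = -71)
d(Y, b) = 3/(-3 + b)
s(f) = -4 + f*(5 + f) (s(f) = -4 + (f + 5)*f = -4 + (5 + f)*f = -4 + f*(5 + f))
j(A, g) = g*(-4 + g**2 + 5*g) (j(A, g) = (-4 + g**2 + 5*g)*g = g*(-4 + g**2 + 5*g))
(d(m(-9), I) - 1*(-14703))/j(55, 173) = (3/(-3 - 71) - 1*(-14703))/((173*(-4 + 173**2 + 5*173))) = (3/(-74) + 14703)/((173*(-4 + 29929 + 865))) = (3*(-1/74) + 14703)/((173*30790)) = (-3/74 + 14703)/5326670 = (1088019/74)*(1/5326670) = 1088019/394173580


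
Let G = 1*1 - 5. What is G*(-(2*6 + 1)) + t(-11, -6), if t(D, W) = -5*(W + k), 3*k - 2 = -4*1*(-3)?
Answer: 176/3 ≈ 58.667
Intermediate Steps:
k = 14/3 (k = ⅔ + (-4*1*(-3))/3 = ⅔ + (-4*(-3))/3 = ⅔ + (⅓)*12 = ⅔ + 4 = 14/3 ≈ 4.6667)
t(D, W) = -70/3 - 5*W (t(D, W) = -5*(W + 14/3) = -5*(14/3 + W) = -70/3 - 5*W)
G = -4 (G = 1 - 5 = -4)
G*(-(2*6 + 1)) + t(-11, -6) = -(-4)*(2*6 + 1) + (-70/3 - 5*(-6)) = -(-4)*(12 + 1) + (-70/3 + 30) = -(-4)*13 + 20/3 = -4*(-13) + 20/3 = 52 + 20/3 = 176/3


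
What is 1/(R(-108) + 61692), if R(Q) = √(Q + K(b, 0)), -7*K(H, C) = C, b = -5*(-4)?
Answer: 5141/317158581 - I*√3/634317162 ≈ 1.621e-5 - 2.7306e-9*I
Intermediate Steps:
b = 20
K(H, C) = -C/7
R(Q) = √Q (R(Q) = √(Q - ⅐*0) = √(Q + 0) = √Q)
1/(R(-108) + 61692) = 1/(√(-108) + 61692) = 1/(6*I*√3 + 61692) = 1/(61692 + 6*I*√3)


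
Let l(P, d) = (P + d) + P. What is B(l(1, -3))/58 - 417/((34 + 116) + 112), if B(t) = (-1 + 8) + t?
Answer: -11307/7598 ≈ -1.4882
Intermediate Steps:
l(P, d) = d + 2*P
B(t) = 7 + t
B(l(1, -3))/58 - 417/((34 + 116) + 112) = (7 + (-3 + 2*1))/58 - 417/((34 + 116) + 112) = (7 + (-3 + 2))*(1/58) - 417/(150 + 112) = (7 - 1)*(1/58) - 417/262 = 6*(1/58) - 417*1/262 = 3/29 - 417/262 = -11307/7598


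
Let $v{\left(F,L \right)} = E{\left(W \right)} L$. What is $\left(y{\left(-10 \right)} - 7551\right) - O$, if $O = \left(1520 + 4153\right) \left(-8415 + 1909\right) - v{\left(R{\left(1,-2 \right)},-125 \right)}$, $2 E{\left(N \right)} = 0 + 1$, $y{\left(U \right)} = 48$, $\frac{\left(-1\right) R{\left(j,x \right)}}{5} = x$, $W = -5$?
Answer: $\frac{73801945}{2} \approx 3.6901 \cdot 10^{7}$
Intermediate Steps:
$R{\left(j,x \right)} = - 5 x$
$E{\left(N \right)} = \frac{1}{2}$ ($E{\left(N \right)} = \frac{0 + 1}{2} = \frac{1}{2} \cdot 1 = \frac{1}{2}$)
$v{\left(F,L \right)} = \frac{L}{2}$
$O = - \frac{73816951}{2}$ ($O = \left(1520 + 4153\right) \left(-8415 + 1909\right) - \frac{1}{2} \left(-125\right) = 5673 \left(-6506\right) - - \frac{125}{2} = -36908538 + \frac{125}{2} = - \frac{73816951}{2} \approx -3.6908 \cdot 10^{7}$)
$\left(y{\left(-10 \right)} - 7551\right) - O = \left(48 - 7551\right) - - \frac{73816951}{2} = -7503 + \frac{73816951}{2} = \frac{73801945}{2}$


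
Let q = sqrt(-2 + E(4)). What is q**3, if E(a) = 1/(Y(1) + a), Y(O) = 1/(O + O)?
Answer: -64*I/27 ≈ -2.3704*I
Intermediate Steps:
Y(O) = 1/(2*O)
E(a) = 1/(1/2 + a) (E(a) = 1/((1/2)/1 + a) = 1/((1/2)*1 + a) = 1/(1/2 + a))
q = 4*I/3 (q = sqrt(-2 + 2/(1 + 2*4)) = sqrt(-2 + 2/(1 + 8)) = sqrt(-2 + 2/9) = sqrt(-16/9) = 4*I/3 ≈ 1.3333*I)
q**3 = (4*I/3)**3 = -64*I/27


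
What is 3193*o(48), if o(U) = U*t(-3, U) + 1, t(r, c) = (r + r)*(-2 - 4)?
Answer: 5520697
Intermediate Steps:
t(r, c) = -12*r (t(r, c) = (2*r)*(-6) = -12*r)
o(U) = 1 + 36*U (o(U) = U*(-12*(-3)) + 1 = U*36 + 1 = 36*U + 1 = 1 + 36*U)
3193*o(48) = 3193*(1 + 36*48) = 3193*(1 + 1728) = 3193*1729 = 5520697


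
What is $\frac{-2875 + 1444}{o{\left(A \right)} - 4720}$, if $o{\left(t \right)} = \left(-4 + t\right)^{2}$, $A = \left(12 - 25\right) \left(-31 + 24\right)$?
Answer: $- \frac{1431}{2849} \approx -0.50228$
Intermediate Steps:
$A = 91$ ($A = \left(-13\right) \left(-7\right) = 91$)
$\frac{-2875 + 1444}{o{\left(A \right)} - 4720} = \frac{-2875 + 1444}{\left(-4 + 91\right)^{2} - 4720} = - \frac{1431}{87^{2} - 4720} = - \frac{1431}{7569 - 4720} = - \frac{1431}{2849}$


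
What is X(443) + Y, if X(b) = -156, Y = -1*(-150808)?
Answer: 150652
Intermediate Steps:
Y = 150808
X(443) + Y = -156 + 150808 = 150652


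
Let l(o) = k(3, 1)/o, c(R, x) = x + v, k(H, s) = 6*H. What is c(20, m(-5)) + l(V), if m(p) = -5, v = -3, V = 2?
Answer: 1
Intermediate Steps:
c(R, x) = -3 + x (c(R, x) = x - 3 = -3 + x)
l(o) = 18/o (l(o) = (6*3)/o = 18/o)
c(20, m(-5)) + l(V) = (-3 - 5) + 18/2 = -8 + 18*(½) = -8 + 9 = 1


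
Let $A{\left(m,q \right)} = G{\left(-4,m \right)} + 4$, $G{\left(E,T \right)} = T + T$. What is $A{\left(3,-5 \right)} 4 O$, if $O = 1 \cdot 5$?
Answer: $200$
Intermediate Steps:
$G{\left(E,T \right)} = 2 T$
$O = 5$
$A{\left(m,q \right)} = 4 + 2 m$ ($A{\left(m,q \right)} = 2 m + 4 = 4 + 2 m$)
$A{\left(3,-5 \right)} 4 O = \left(4 + 2 \cdot 3\right) 4 \cdot 5 = \left(4 + 6\right) 4 \cdot 5 = 10 \cdot 4 \cdot 5 = 40 \cdot 5 = 200$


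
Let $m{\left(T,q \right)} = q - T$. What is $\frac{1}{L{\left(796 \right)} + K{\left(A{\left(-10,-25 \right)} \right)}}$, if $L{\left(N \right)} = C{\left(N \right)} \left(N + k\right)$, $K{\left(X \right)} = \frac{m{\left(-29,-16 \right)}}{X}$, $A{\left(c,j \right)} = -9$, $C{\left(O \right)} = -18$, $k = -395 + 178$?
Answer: $- \frac{9}{93811} \approx -9.5938 \cdot 10^{-5}$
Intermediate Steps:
$k = -217$
$K{\left(X \right)} = \frac{13}{X}$ ($K{\left(X \right)} = \frac{-16 - -29}{X} = \frac{-16 + 29}{X} = \frac{13}{X}$)
$L{\left(N \right)} = 3906 - 18 N$ ($L{\left(N \right)} = - 18 \left(N - 217\right) = - 18 \left(-217 + N\right) = 3906 - 18 N$)
$\frac{1}{L{\left(796 \right)} + K{\left(A{\left(-10,-25 \right)} \right)}} = \frac{1}{\left(3906 - 14328\right) + \frac{13}{-9}} = \frac{1}{\left(3906 - 14328\right) + 13 \left(- \frac{1}{9}\right)} = \frac{1}{-10422 - \frac{13}{9}} = \frac{1}{- \frac{93811}{9}} = - \frac{9}{93811}$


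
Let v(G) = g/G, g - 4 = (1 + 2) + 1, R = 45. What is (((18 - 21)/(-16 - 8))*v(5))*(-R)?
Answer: -9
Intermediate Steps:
g = 8 (g = 4 + ((1 + 2) + 1) = 4 + (3 + 1) = 4 + 4 = 8)
v(G) = 8/G
(((18 - 21)/(-16 - 8))*v(5))*(-R) = (((18 - 21)/(-16 - 8))*(8/5))*(-1*45) = ((-3/(-24))*(8*(⅕)))*(-45) = (-3*(-1/24)*(8/5))*(-45) = ((⅛)*(8/5))*(-45) = (⅕)*(-45) = -9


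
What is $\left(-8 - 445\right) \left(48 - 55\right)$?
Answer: $3171$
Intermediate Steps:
$\left(-8 - 445\right) \left(48 - 55\right) = \left(-453\right) \left(-7\right) = 3171$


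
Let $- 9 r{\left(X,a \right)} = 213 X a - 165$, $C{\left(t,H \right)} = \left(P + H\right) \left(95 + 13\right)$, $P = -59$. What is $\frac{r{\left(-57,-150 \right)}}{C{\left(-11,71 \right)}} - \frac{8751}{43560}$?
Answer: $- \frac{367704529}{2352240} \approx -156.32$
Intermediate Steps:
$C{\left(t,H \right)} = -6372 + 108 H$ ($C{\left(t,H \right)} = \left(-59 + H\right) \left(95 + 13\right) = \left(-59 + H\right) 108 = -6372 + 108 H$)
$r{\left(X,a \right)} = \frac{55}{3} - \frac{71 X a}{3}$ ($r{\left(X,a \right)} = - \frac{213 X a - 165}{9} = - \frac{-165 + 213 X a}{9} = \frac{55}{3} - \frac{71 X a}{3}$)
$\frac{r{\left(-57,-150 \right)}}{C{\left(-11,71 \right)}} - \frac{8751}{43560} = \frac{\frac{55}{3} - \left(-1349\right) \left(-150\right)}{-6372 + 108 \cdot 71} - \frac{8751}{43560} = \frac{\frac{55}{3} - 202350}{-6372 + 7668} - \frac{2917}{14520} = - \frac{606995}{3 \cdot 1296} - \frac{2917}{14520} = \left(- \frac{606995}{3}\right) \frac{1}{1296} - \frac{2917}{14520} = - \frac{606995}{3888} - \frac{2917}{14520} = - \frac{367704529}{2352240}$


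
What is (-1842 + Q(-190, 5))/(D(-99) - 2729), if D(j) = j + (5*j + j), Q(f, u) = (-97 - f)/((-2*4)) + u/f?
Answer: 281755/520144 ≈ 0.54169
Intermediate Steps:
Q(f, u) = 97/8 + f/8 + u/f (Q(f, u) = (-97 - f)/(-8) + u/f = (-97 - f)*(-⅛) + u/f = (97/8 + f/8) + u/f = 97/8 + f/8 + u/f)
D(j) = 7*j (D(j) = j + 6*j = 7*j)
(-1842 + Q(-190, 5))/(D(-99) - 2729) = (-1842 + (5 + (⅛)*(-190)*(97 - 190))/(-190))/(7*(-99) - 2729) = (-1842 - (5 + (⅛)*(-190)*(-93))/190)/(-693 - 2729) = (-1842 - (5 + 8835/4)/190)/(-3422) = (-1842 - 1/190*8855/4)*(-1/3422) = (-1842 - 1771/152)*(-1/3422) = -281755/152*(-1/3422) = 281755/520144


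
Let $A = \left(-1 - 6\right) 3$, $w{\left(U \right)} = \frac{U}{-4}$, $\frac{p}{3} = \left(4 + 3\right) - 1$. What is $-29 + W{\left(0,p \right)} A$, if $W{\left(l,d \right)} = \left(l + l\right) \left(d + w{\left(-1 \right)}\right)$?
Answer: $-29$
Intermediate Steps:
$p = 18$ ($p = 3 \left(\left(4 + 3\right) - 1\right) = 3 \left(7 - 1\right) = 3 \cdot 6 = 18$)
$w{\left(U \right)} = - \frac{U}{4}$ ($w{\left(U \right)} = U \left(- \frac{1}{4}\right) = - \frac{U}{4}$)
$W{\left(l,d \right)} = 2 l \left(\frac{1}{4} + d\right)$ ($W{\left(l,d \right)} = \left(l + l\right) \left(d - - \frac{1}{4}\right) = 2 l \left(d + \frac{1}{4}\right) = 2 l \left(\frac{1}{4} + d\right)$)
$A = -21$ ($A = \left(-7\right) 3 = -21$)
$-29 + W{\left(0,p \right)} A = -29 + \frac{1}{2} \cdot 0 \left(1 + 4 \cdot 18\right) \left(-21\right) = -29 + \frac{1}{2} \cdot 0 \left(1 + 72\right) \left(-21\right) = -29 + \frac{1}{2} \cdot 0 \cdot 73 \left(-21\right) = -29 + 0 \left(-21\right) = -29 + 0 = -29$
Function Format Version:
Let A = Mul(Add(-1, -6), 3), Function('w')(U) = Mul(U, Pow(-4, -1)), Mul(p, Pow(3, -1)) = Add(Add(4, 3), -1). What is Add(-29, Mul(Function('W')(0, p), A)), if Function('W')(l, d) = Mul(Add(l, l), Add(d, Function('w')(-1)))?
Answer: -29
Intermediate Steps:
p = 18 (p = Mul(3, Add(Add(4, 3), -1)) = Mul(3, Add(7, -1)) = Mul(3, 6) = 18)
Function('w')(U) = Mul(Rational(-1, 4), U) (Function('w')(U) = Mul(U, Rational(-1, 4)) = Mul(Rational(-1, 4), U))
Function('W')(l, d) = Mul(2, l, Add(Rational(1, 4), d)) (Function('W')(l, d) = Mul(Add(l, l), Add(d, Mul(Rational(-1, 4), -1))) = Mul(Mul(2, l), Add(d, Rational(1, 4))) = Mul(Mul(2, l), Add(Rational(1, 4), d)) = Mul(2, l, Add(Rational(1, 4), d)))
A = -21 (A = Mul(-7, 3) = -21)
Add(-29, Mul(Function('W')(0, p), A)) = Add(-29, Mul(Mul(Rational(1, 2), 0, Add(1, Mul(4, 18))), -21)) = Add(-29, Mul(Mul(Rational(1, 2), 0, Add(1, 72)), -21)) = Add(-29, Mul(Mul(Rational(1, 2), 0, 73), -21)) = Add(-29, Mul(0, -21)) = Add(-29, 0) = -29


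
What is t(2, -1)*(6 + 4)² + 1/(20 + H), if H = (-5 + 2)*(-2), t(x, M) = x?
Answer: 5201/26 ≈ 200.04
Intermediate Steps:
H = 6 (H = -3*(-2) = 6)
t(2, -1)*(6 + 4)² + 1/(20 + H) = 2*(6 + 4)² + 1/(20 + 6) = 2*10² + 1/26 = 2*100 + 1/26 = 200 + 1/26 = 5201/26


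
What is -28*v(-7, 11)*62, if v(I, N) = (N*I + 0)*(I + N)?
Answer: 534688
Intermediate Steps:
v(I, N) = I*N*(I + N) (v(I, N) = (I*N + 0)*(I + N) = (I*N)*(I + N) = I*N*(I + N))
-28*v(-7, 11)*62 = -(-196)*11*(-7 + 11)*62 = -(-196)*11*4*62 = -28*(-308)*62 = 8624*62 = 534688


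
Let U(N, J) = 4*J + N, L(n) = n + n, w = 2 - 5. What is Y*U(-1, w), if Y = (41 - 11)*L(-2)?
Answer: 1560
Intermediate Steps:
w = -3
L(n) = 2*n
U(N, J) = N + 4*J
Y = -120 (Y = (41 - 11)*(2*(-2)) = 30*(-4) = -120)
Y*U(-1, w) = -120*(-1 + 4*(-3)) = -120*(-1 - 12) = -120*(-13) = 1560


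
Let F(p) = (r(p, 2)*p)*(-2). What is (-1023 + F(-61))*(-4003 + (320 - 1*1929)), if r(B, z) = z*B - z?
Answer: 90639412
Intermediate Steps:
r(B, z) = -z + B*z (r(B, z) = B*z - z = -z + B*z)
F(p) = -2*p*(-2 + 2*p) (F(p) = ((2*(-1 + p))*p)*(-2) = ((-2 + 2*p)*p)*(-2) = (p*(-2 + 2*p))*(-2) = -2*p*(-2 + 2*p))
(-1023 + F(-61))*(-4003 + (320 - 1*1929)) = (-1023 + 4*(-61)*(1 - 1*(-61)))*(-4003 + (320 - 1*1929)) = (-1023 + 4*(-61)*(1 + 61))*(-4003 + (320 - 1929)) = (-1023 + 4*(-61)*62)*(-4003 - 1609) = (-1023 - 15128)*(-5612) = -16151*(-5612) = 90639412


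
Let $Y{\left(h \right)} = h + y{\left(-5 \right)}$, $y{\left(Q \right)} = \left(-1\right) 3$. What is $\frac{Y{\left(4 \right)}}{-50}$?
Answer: $- \frac{1}{50} \approx -0.02$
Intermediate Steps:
$y{\left(Q \right)} = -3$
$Y{\left(h \right)} = -3 + h$ ($Y{\left(h \right)} = h - 3 = -3 + h$)
$\frac{Y{\left(4 \right)}}{-50} = \frac{-3 + 4}{-50} = 1 \left(- \frac{1}{50}\right) = - \frac{1}{50}$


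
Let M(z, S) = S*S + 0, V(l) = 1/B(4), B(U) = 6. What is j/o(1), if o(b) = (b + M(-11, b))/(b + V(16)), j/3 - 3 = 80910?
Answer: 566391/4 ≈ 1.4160e+5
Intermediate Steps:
j = 242739 (j = 9 + 3*80910 = 9 + 242730 = 242739)
V(l) = ⅙ (V(l) = 1/6 = ⅙)
M(z, S) = S² (M(z, S) = S² + 0 = S²)
o(b) = (b + b²)/(⅙ + b) (o(b) = (b + b²)/(b + ⅙) = (b + b²)/(⅙ + b))
j/o(1) = 242739/((6*1*(1 + 1)/(1 + 6*1))) = 242739/((6*1*2/(1 + 6))) = 242739/((6*1*2/7)) = 242739/((6*1*(⅐)*2)) = 242739/(12/7) = 242739*(7/12) = 566391/4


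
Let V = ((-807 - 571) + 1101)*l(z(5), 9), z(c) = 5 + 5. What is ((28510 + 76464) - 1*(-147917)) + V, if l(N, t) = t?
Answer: 250398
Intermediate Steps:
z(c) = 10
V = -2493 (V = ((-807 - 571) + 1101)*9 = (-1378 + 1101)*9 = -277*9 = -2493)
((28510 + 76464) - 1*(-147917)) + V = ((28510 + 76464) - 1*(-147917)) - 2493 = (104974 + 147917) - 2493 = 252891 - 2493 = 250398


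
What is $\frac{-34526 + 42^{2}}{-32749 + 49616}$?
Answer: $- \frac{32762}{16867} \approx -1.9424$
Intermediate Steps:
$\frac{-34526 + 42^{2}}{-32749 + 49616} = \frac{-34526 + 1764}{16867} = \left(-32762\right) \frac{1}{16867} = - \frac{32762}{16867}$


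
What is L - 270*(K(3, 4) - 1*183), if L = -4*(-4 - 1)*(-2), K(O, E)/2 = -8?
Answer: 53690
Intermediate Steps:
K(O, E) = -16 (K(O, E) = 2*(-8) = -16)
L = -40 (L = -4*(-5)*(-2) = 20*(-2) = -40)
L - 270*(K(3, 4) - 1*183) = -40 - 270*(-16 - 1*183) = -40 - 270*(-16 - 183) = -40 - 270*(-199) = -40 + 53730 = 53690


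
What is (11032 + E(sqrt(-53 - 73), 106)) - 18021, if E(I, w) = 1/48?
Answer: -335471/48 ≈ -6989.0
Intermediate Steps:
E(I, w) = 1/48
(11032 + E(sqrt(-53 - 73), 106)) - 18021 = (11032 + 1/48) - 18021 = 529537/48 - 18021 = -335471/48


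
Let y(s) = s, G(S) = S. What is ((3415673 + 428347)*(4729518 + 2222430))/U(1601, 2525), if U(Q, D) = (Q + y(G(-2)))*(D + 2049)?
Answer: 4453904525160/1218971 ≈ 3.6538e+6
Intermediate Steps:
U(Q, D) = (-2 + Q)*(2049 + D) (U(Q, D) = (Q - 2)*(D + 2049) = (-2 + Q)*(2049 + D))
((3415673 + 428347)*(4729518 + 2222430))/U(1601, 2525) = ((3415673 + 428347)*(4729518 + 2222430))/(-4098 - 2*2525 + 2049*1601 + 2525*1601) = (3844020*6951948)/(-4098 - 5050 + 3280449 + 4042525) = 26723427150960/7313826 = 26723427150960*(1/7313826) = 4453904525160/1218971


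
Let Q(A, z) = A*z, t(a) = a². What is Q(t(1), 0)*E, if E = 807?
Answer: 0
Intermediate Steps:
Q(t(1), 0)*E = (1²*0)*807 = (1*0)*807 = 0*807 = 0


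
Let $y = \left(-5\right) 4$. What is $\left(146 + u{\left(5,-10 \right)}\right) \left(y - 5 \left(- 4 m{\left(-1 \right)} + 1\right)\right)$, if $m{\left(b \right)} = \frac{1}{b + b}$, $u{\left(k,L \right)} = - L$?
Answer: $-5460$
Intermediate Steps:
$m{\left(b \right)} = \frac{1}{2 b}$
$y = -20$
$\left(146 + u{\left(5,-10 \right)}\right) \left(y - 5 \left(- 4 m{\left(-1 \right)} + 1\right)\right) = \left(146 - -10\right) \left(-20 - 5 \left(- 4 \frac{1}{2 \left(-1\right)} + 1\right)\right) = \left(146 + 10\right) \left(-20 - 5 \left(- 4 \cdot \frac{1}{2} \left(-1\right) + 1\right)\right) = 156 \left(-20 - 5 \left(\left(-4\right) \left(- \frac{1}{2}\right) + 1\right)\right) = 156 \left(-20 - 5 \left(2 + 1\right)\right) = 156 \left(-20 - 15\right) = 156 \left(-35\right) = -5460$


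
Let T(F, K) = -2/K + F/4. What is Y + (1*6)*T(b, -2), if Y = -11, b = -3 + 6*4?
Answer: 53/2 ≈ 26.500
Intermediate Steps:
b = 21 (b = -3 + 24 = 21)
T(F, K) = -2/K + F/4 (T(F, K) = -2/K + F*(1/4) = -2/K + F/4)
Y + (1*6)*T(b, -2) = -11 + (1*6)*(-2/(-2) + (1/4)*21) = -11 + 6*(-2*(-1/2) + 21/4) = -11 + 6*(1 + 21/4) = -11 + 6*(25/4) = -11 + 75/2 = 53/2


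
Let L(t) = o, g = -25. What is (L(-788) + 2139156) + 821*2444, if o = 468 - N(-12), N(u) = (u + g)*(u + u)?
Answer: 4145260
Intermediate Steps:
N(u) = 2*u*(-25 + u) (N(u) = (u - 25)*(u + u) = (-25 + u)*(2*u) = 2*u*(-25 + u))
o = -420 (o = 468 - 2*(-12)*(-25 - 12) = 468 - 2*(-12)*(-37) = 468 - 1*888 = 468 - 888 = -420)
L(t) = -420
(L(-788) + 2139156) + 821*2444 = (-420 + 2139156) + 821*2444 = 2138736 + 2006524 = 4145260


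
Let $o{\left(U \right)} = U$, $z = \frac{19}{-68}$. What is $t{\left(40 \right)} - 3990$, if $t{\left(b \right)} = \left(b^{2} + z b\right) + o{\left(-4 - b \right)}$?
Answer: $- \frac{41568}{17} \approx -2445.2$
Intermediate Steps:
$z = - \frac{19}{68}$ ($z = 19 \left(- \frac{1}{68}\right) = - \frac{19}{68} \approx -0.27941$)
$t{\left(b \right)} = -4 + b^{2} - \frac{87 b}{68}$ ($t{\left(b \right)} = \left(b^{2} - \frac{19 b}{68}\right) - \left(4 + b\right) = -4 + b^{2} - \frac{87 b}{68}$)
$t{\left(40 \right)} - 3990 = \left(-4 + 40^{2} - \frac{870}{17}\right) - 3990 = \left(-4 + 1600 - \frac{870}{17}\right) - 3990 = \frac{26262}{17} - 3990 = - \frac{41568}{17}$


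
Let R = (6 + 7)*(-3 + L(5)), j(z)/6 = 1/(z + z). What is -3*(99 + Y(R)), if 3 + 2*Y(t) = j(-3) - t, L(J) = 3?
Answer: -291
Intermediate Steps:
j(z) = 3/z (j(z) = 6/(z + z) = 6/((2*z)) = 6*(1/(2*z)) = 3/z)
R = 0 (R = (6 + 7)*(-3 + 3) = 13*0 = 0)
Y(t) = -2 - t/2 (Y(t) = -3/2 + (3/(-3) - t)/2 = -3/2 + (3*(-⅓) - t)/2 = -3/2 + (-1 - t)/2 = -3/2 + (-½ - t/2) = -2 - t/2)
-3*(99 + Y(R)) = -3*(99 + (-2 - ½*0)) = -3*(99 + (-2 + 0)) = -3*(99 - 2) = -3*97 = -291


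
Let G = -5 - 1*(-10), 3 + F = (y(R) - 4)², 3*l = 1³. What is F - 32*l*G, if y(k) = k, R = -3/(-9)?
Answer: -386/9 ≈ -42.889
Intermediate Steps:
R = ⅓ (R = -3*(-⅑) = ⅓ ≈ 0.33333)
l = ⅓ (l = (⅓)*1³ = (⅓)*1 = ⅓ ≈ 0.33333)
F = 94/9 (F = -3 + (⅓ - 4)² = -3 + (-11/3)² = -3 + 121/9 = 94/9 ≈ 10.444)
G = 5 (G = -5 + 10 = 5)
F - 32*l*G = 94/9 - 32*(⅓)*5 = 94/9 - 32*5/3 = 94/9 - 1*160/3 = 94/9 - 160/3 = -386/9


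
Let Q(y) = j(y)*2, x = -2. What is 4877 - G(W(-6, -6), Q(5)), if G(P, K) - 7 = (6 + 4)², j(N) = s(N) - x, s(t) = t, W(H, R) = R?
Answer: 4770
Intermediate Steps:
j(N) = 2 + N (j(N) = N - 1*(-2) = N + 2 = 2 + N)
Q(y) = 4 + 2*y (Q(y) = (2 + y)*2 = 4 + 2*y)
G(P, K) = 107 (G(P, K) = 7 + (6 + 4)² = 7 + 10² = 7 + 100 = 107)
4877 - G(W(-6, -6), Q(5)) = 4877 - 1*107 = 4877 - 107 = 4770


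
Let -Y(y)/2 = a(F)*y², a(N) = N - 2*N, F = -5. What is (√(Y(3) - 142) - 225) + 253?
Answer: 28 + 2*I*√58 ≈ 28.0 + 15.232*I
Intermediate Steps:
a(N) = -N
Y(y) = -10*y² (Y(y) = -2*(-1*(-5))*y² = -10*y²)
(√(Y(3) - 142) - 225) + 253 = (√(-10*3² - 142) - 225) + 253 = (√(-10*9 - 142) - 225) + 253 = (√(-90 - 142) - 225) + 253 = (√(-232) - 225) + 253 = (2*I*√58 - 225) + 253 = (-225 + 2*I*√58) + 253 = 28 + 2*I*√58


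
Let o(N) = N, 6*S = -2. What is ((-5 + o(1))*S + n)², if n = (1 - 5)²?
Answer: 2704/9 ≈ 300.44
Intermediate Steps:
S = -⅓ (S = (⅙)*(-2) = -⅓ ≈ -0.33333)
n = 16 (n = (-4)² = 16)
((-5 + o(1))*S + n)² = ((-5 + 1)*(-⅓) + 16)² = (-4*(-⅓) + 16)² = (4/3 + 16)² = (52/3)² = 2704/9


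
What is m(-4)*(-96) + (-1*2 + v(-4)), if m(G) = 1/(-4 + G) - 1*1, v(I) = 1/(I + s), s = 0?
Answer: 423/4 ≈ 105.75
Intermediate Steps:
v(I) = 1/I (v(I) = 1/(I + 0) = 1/I)
m(G) = -1 + 1/(-4 + G) (m(G) = 1/(-4 + G) - 1 = -1 + 1/(-4 + G))
m(-4)*(-96) + (-1*2 + v(-4)) = ((5 - 1*(-4))/(-4 - 4))*(-96) + (-1*2 + 1/(-4)) = ((5 + 4)/(-8))*(-96) + (-2 - ¼) = -⅛*9*(-96) - 9/4 = -9/8*(-96) - 9/4 = 108 - 9/4 = 423/4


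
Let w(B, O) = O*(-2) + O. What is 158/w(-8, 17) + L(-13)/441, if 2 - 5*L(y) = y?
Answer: -23209/2499 ≈ -9.2873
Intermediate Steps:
w(B, O) = -O (w(B, O) = -2*O + O = -O)
L(y) = ⅖ - y/5
158/w(-8, 17) + L(-13)/441 = 158/((-1*17)) + (⅖ - ⅕*(-13))/441 = 158/(-17) + (⅖ + 13/5)*(1/441) = 158*(-1/17) + 3*(1/441) = -158/17 + 1/147 = -23209/2499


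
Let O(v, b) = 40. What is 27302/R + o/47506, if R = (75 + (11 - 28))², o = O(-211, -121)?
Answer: 324285843/39952546 ≈ 8.1168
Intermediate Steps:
o = 40
R = 3364 (R = (75 - 17)² = 58² = 3364)
27302/R + o/47506 = 27302/3364 + 40/47506 = 27302*(1/3364) + 40*(1/47506) = 13651/1682 + 20/23753 = 324285843/39952546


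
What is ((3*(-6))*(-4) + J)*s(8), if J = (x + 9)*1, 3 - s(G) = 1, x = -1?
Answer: 160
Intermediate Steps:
s(G) = 2 (s(G) = 3 - 1*1 = 3 - 1 = 2)
J = 8 (J = (-1 + 9)*1 = 8*1 = 8)
((3*(-6))*(-4) + J)*s(8) = ((3*(-6))*(-4) + 8)*2 = (-18*(-4) + 8)*2 = (72 + 8)*2 = 80*2 = 160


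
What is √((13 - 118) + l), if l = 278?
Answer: √173 ≈ 13.153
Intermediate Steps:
√((13 - 118) + l) = √((13 - 118) + 278) = √(-105 + 278) = √173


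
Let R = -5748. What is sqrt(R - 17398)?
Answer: I*sqrt(23146) ≈ 152.14*I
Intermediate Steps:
sqrt(R - 17398) = sqrt(-5748 - 17398) = sqrt(-23146) = I*sqrt(23146)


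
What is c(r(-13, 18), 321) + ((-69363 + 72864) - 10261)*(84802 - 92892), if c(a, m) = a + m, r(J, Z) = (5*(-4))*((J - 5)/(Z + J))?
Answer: 54688793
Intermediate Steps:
r(J, Z) = -20*(-5 + J)/(J + Z)
c(r(-13, 18), 321) + ((-69363 + 72864) - 10261)*(84802 - 92892) = (20*(5 - 1*(-13))/(-13 + 18) + 321) + ((-69363 + 72864) - 10261)*(84802 - 92892) = (20*(5 + 13)/5 + 321) + (3501 - 10261)*(-8090) = (20*(1/5)*18 + 321) - 6760*(-8090) = (72 + 321) + 54688400 = 393 + 54688400 = 54688793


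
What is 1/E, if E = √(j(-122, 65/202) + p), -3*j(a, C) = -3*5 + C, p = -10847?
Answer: -I*√3981612102/6570317 ≈ -0.0096038*I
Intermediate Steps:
j(a, C) = 5 - C/3 (j(a, C) = -(-3*5 + C)/3 = -(-15 + C)/3 = 5 - C/3)
E = I*√3981612102/606 (E = √((5 - 65/(3*202)) - 10847) = √((5 - ⅓*65/202) - 10847) = √((5 - 65/606) - 10847) = √(2965/606 - 10847) = √(-6570317/606) = I*√3981612102/606 ≈ 104.13*I)
1/E = 1/(I*√3981612102/606) = -I*√3981612102/6570317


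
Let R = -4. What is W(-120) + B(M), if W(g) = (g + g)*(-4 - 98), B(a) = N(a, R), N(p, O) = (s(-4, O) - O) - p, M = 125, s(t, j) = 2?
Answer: 24361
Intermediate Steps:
N(p, O) = 2 - O - p (N(p, O) = (2 - O) - p = 2 - O - p)
B(a) = 6 - a (B(a) = 2 - 1*(-4) - a = 2 + 4 - a = 6 - a)
W(g) = -204*g (W(g) = (2*g)*(-102) = -204*g)
W(-120) + B(M) = -204*(-120) + (6 - 1*125) = 24480 + (6 - 125) = 24480 - 119 = 24361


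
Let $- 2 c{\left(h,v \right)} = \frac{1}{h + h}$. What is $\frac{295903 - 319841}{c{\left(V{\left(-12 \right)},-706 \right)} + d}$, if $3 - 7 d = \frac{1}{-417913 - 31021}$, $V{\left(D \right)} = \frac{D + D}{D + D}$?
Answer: $- \frac{150452149288}{1122337} \approx -1.3405 \cdot 10^{5}$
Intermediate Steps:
$V{\left(D \right)} = 1$ ($V{\left(D \right)} = \frac{2 D}{2 D} = 2 D \frac{1}{2 D} = 1$)
$d = \frac{1346803}{3142538}$ ($d = \frac{3}{7} - \frac{1}{7 \left(-417913 - 31021\right)} = \frac{3}{7} - \frac{1}{7 \left(-448934\right)} = \frac{3}{7} - - \frac{1}{3142538} = \frac{3}{7} + \frac{1}{3142538} = \frac{1346803}{3142538} \approx 0.42857$)
$c{\left(h,v \right)} = - \frac{1}{4 h}$ ($c{\left(h,v \right)} = - \frac{1}{2 \left(h + h\right)} = - \frac{1}{2 \cdot 2 h} = - \frac{\frac{1}{2} \frac{1}{h}}{2} = - \frac{1}{4 h}$)
$\frac{295903 - 319841}{c{\left(V{\left(-12 \right)},-706 \right)} + d} = \frac{295903 - 319841}{- \frac{1}{4 \cdot 1} + \frac{1346803}{3142538}} = - \frac{23938}{\left(- \frac{1}{4}\right) 1 + \frac{1346803}{3142538}} = - \frac{23938}{- \frac{1}{4} + \frac{1346803}{3142538}} = - \frac{23938}{\frac{1122337}{6285076}} = \left(-23938\right) \frac{6285076}{1122337} = - \frac{150452149288}{1122337}$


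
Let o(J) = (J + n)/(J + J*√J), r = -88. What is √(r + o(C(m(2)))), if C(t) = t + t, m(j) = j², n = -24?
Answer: √(-90 - 176*√2)/√(1 + 2*√2) ≈ 9.4086*I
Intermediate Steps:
C(t) = 2*t
o(J) = (-24 + J)/(J + J^(3/2)) (o(J) = (J - 24)/(J + J*√J) = (-24 + J)/(J + J^(3/2)))
√(r + o(C(m(2)))) = √(-88 + (-24 + 2*2²)/(2*2² + (2*2²)^(3/2))) = √(-88 + (-24 + 2*4)/(2*4 + (2*4)^(3/2))) = √(-88 + (-24 + 8)/(8 + 8^(3/2))) = √(-88 - 16/(8 + 16*√2))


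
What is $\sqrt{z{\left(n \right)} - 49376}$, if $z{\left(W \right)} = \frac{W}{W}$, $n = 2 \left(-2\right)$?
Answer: $25 i \sqrt{79} \approx 222.2 i$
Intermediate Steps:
$n = -4$
$z{\left(W \right)} = 1$
$\sqrt{z{\left(n \right)} - 49376} = \sqrt{1 - 49376} = \sqrt{-49375} = 25 i \sqrt{79}$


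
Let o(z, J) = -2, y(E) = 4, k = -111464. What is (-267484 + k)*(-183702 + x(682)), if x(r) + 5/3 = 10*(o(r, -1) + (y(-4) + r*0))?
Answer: 69606558116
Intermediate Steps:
x(r) = 55/3 (x(r) = -5/3 + 10*(-2 + (4 + r*0)) = -5/3 + 10*(-2 + (4 + 0)) = -5/3 + 10*(-2 + 4) = -5/3 + 10*2 = -5/3 + 20 = 55/3)
(-267484 + k)*(-183702 + x(682)) = (-267484 - 111464)*(-183702 + 55/3) = -378948*(-551051/3) = 69606558116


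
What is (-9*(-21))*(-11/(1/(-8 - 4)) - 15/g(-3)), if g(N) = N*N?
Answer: 24633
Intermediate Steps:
g(N) = N²
(-9*(-21))*(-11/(1/(-8 - 4)) - 15/g(-3)) = (-9*(-21))*(-11/(1/(-8 - 4)) - 15/((-3)²)) = 189*(-11/(1/(-12)) - 15/9) = 189*(-11/(-1/12) - 15*⅑) = 189*(-11*(-12) - 5/3) = 189*(132 - 5/3) = 189*(391/3) = 24633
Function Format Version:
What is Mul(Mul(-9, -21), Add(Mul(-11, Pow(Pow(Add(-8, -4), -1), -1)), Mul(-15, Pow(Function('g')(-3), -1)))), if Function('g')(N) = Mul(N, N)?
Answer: 24633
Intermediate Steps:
Function('g')(N) = Pow(N, 2)
Mul(Mul(-9, -21), Add(Mul(-11, Pow(Pow(Add(-8, -4), -1), -1)), Mul(-15, Pow(Function('g')(-3), -1)))) = Mul(Mul(-9, -21), Add(Mul(-11, Pow(Pow(Add(-8, -4), -1), -1)), Mul(-15, Pow(Pow(-3, 2), -1)))) = Mul(189, Add(Mul(-11, Pow(Pow(-12, -1), -1)), Mul(-15, Pow(9, -1)))) = Mul(189, Add(Mul(-11, Pow(Rational(-1, 12), -1)), Mul(-15, Rational(1, 9)))) = Mul(189, Add(Mul(-11, -12), Rational(-5, 3))) = Mul(189, Add(132, Rational(-5, 3))) = Mul(189, Rational(391, 3)) = 24633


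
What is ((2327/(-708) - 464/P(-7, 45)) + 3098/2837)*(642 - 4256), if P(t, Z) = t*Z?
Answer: 275043880189/105451290 ≈ 2608.3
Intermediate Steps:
P(t, Z) = Z*t
((2327/(-708) - 464/P(-7, 45)) + 3098/2837)*(642 - 4256) = ((2327/(-708) - 464/(45*(-7))) + 3098/2837)*(642 - 4256) = ((2327*(-1/708) - 464/(-315)) + 3098*(1/2837))*(-3614) = ((-2327/708 - 464*(-1/315)) + 3098/2837)*(-3614) = ((-2327/708 + 464/315) + 3098/2837)*(-3614) = (-134831/74340 + 3098/2837)*(-3614) = -152210227/210902580*(-3614) = 275043880189/105451290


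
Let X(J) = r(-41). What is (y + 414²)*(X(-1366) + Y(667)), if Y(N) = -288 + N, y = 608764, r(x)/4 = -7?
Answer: 273836160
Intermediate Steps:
r(x) = -28 (r(x) = 4*(-7) = -28)
X(J) = -28
(y + 414²)*(X(-1366) + Y(667)) = (608764 + 414²)*(-28 + (-288 + 667)) = (608764 + 171396)*(-28 + 379) = 780160*351 = 273836160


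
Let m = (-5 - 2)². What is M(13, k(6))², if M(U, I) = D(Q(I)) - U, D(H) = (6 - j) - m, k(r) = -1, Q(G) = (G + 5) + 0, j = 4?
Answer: 3600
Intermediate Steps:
Q(G) = 5 + G (Q(G) = (5 + G) + 0 = 5 + G)
m = 49 (m = (-7)² = 49)
D(H) = -47 (D(H) = (6 - 1*4) - 1*49 = (6 - 4) - 49 = 2 - 49 = -47)
M(U, I) = -47 - U
M(13, k(6))² = (-47 - 1*13)² = (-47 - 13)² = (-60)² = 3600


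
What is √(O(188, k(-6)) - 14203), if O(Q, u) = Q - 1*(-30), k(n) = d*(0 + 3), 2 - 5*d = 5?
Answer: I*√13985 ≈ 118.26*I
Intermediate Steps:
d = -⅗ (d = ⅖ - ⅕*5 = ⅖ - 1 = -⅗ ≈ -0.60000)
k(n) = -9/5 (k(n) = -3*(0 + 3)/5 = -⅗*3 = -9/5)
O(Q, u) = 30 + Q (O(Q, u) = Q + 30 = 30 + Q)
√(O(188, k(-6)) - 14203) = √((30 + 188) - 14203) = √(218 - 14203) = √(-13985) = I*√13985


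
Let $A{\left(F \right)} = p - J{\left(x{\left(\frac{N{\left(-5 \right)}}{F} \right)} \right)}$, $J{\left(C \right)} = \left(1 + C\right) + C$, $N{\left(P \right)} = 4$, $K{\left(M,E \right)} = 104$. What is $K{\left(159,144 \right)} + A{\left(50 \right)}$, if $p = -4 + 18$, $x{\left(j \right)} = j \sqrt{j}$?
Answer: $117 - \frac{4 \sqrt{2}}{125} \approx 116.95$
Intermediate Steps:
$x{\left(j \right)} = j^{\frac{3}{2}}$
$p = 14$
$J{\left(C \right)} = 1 + 2 C$
$A{\left(F \right)} = 13 - 16 \left(\frac{1}{F}\right)^{\frac{3}{2}}$ ($A{\left(F \right)} = 14 - \left(1 + 2 \left(\frac{4}{F}\right)^{\frac{3}{2}}\right) = 14 - \left(1 + 2 \cdot 8 \left(\frac{1}{F}\right)^{\frac{3}{2}}\right) = 14 - \left(1 + 16 \left(\frac{1}{F}\right)^{\frac{3}{2}}\right) = 13 - 16 \left(\frac{1}{F}\right)^{\frac{3}{2}}$)
$K{\left(159,144 \right)} + A{\left(50 \right)} = 104 + \left(13 - 16 \left(\frac{1}{50}\right)^{\frac{3}{2}}\right) = 104 + \left(13 - \frac{16}{250 \sqrt{2}}\right) = 104 + \left(13 - 16 \frac{\sqrt{2}}{500}\right) = 104 + \left(13 - \frac{4 \sqrt{2}}{125}\right) = 117 - \frac{4 \sqrt{2}}{125}$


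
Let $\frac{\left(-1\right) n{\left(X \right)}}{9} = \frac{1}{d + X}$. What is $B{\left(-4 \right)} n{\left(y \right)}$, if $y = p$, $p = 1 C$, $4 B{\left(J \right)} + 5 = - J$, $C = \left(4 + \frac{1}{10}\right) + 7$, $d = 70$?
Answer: $\frac{45}{1622} \approx 0.027744$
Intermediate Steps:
$C = \frac{111}{10}$ ($C = \left(4 + \frac{1}{10}\right) + 7 = \frac{41}{10} + 7 = \frac{111}{10} \approx 11.1$)
$B{\left(J \right)} = - \frac{5}{4} - \frac{J}{4}$ ($B{\left(J \right)} = - \frac{5}{4} + \frac{\left(-1\right) J}{4} = - \frac{5}{4} - \frac{J}{4}$)
$p = \frac{111}{10}$ ($p = 1 \cdot \frac{111}{10} = \frac{111}{10} \approx 11.1$)
$y = \frac{111}{10} \approx 11.1$
$n{\left(X \right)} = - \frac{9}{70 + X}$
$B{\left(-4 \right)} n{\left(y \right)} = \left(- \frac{5}{4} - -1\right) \left(- \frac{9}{70 + \frac{111}{10}}\right) = \left(- \frac{5}{4} + 1\right) \left(- \frac{9}{\frac{811}{10}}\right) = - \frac{\left(-9\right) \frac{10}{811}}{4} = \left(- \frac{1}{4}\right) \left(- \frac{90}{811}\right) = \frac{45}{1622}$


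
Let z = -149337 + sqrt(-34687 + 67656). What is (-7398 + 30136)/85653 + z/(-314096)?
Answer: 19933076909/26903264688 - sqrt(32969)/314096 ≈ 0.74034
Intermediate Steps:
z = -149337 + sqrt(32969) ≈ -1.4916e+5
(-7398 + 30136)/85653 + z/(-314096) = (-7398 + 30136)/85653 + (-149337 + sqrt(32969))/(-314096) = 22738*(1/85653) + (-149337 + sqrt(32969))*(-1/314096) = 22738/85653 + (149337/314096 - sqrt(32969)/314096) = 19933076909/26903264688 - sqrt(32969)/314096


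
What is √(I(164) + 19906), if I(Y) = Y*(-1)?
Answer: √19742 ≈ 140.51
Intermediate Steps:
I(Y) = -Y
√(I(164) + 19906) = √(-1*164 + 19906) = √(-164 + 19906) = √19742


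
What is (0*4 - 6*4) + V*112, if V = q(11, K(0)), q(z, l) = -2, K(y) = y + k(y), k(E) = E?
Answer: -248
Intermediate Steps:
K(y) = 2*y (K(y) = y + y = 2*y)
V = -2
(0*4 - 6*4) + V*112 = (0*4 - 6*4) - 2*112 = (0 - 24) - 224 = -24 - 224 = -248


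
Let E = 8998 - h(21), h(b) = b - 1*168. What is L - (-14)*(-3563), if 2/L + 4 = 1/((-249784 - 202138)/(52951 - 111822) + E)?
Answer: -107509258004788/2155249997 ≈ -49883.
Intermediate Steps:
h(b) = -168 + b (h(b) = b - 168 = -168 + b)
E = 9145 (E = 8998 - (-168 + 21) = 8998 - 1*(-147) = 8998 + 147 = 9145)
L = -1077654434/2155249997 (L = 2/(-4 + 1/((-249784 - 202138)/(52951 - 111822) + 9145)) = 2/(-4 + 1/(-451922/(-58871) + 9145)) = 2/(-4 + 1/(-451922*(-1/58871) + 9145)) = 2/(-4 + 1/(451922/58871 + 9145)) = 2/(-4 + 1/(538827217/58871)) = 2/(-4 + 58871/538827217) = 2/(-2155249997/538827217) = 2*(-538827217/2155249997) = -1077654434/2155249997 ≈ -0.50001)
L - (-14)*(-3563) = -1077654434/2155249997 - (-14)*(-3563) = -1077654434/2155249997 - 1*49882 = -1077654434/2155249997 - 49882 = -107509258004788/2155249997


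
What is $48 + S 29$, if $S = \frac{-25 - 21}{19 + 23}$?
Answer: $\frac{341}{21} \approx 16.238$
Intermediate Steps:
$S = - \frac{23}{21}$ ($S = - \frac{46}{42} = \left(-46\right) \frac{1}{42} = - \frac{23}{21} \approx -1.0952$)
$48 + S 29 = 48 - \frac{667}{21} = \frac{341}{21}$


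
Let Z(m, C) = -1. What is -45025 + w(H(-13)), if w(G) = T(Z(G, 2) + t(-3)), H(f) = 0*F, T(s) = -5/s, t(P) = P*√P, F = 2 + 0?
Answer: 5*(-27015*√3 + 9004*I)/(-I + 3*√3) ≈ -45025.0 - 0.92788*I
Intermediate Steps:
F = 2
t(P) = P^(3/2)
H(f) = 0 (H(f) = 0*2 = 0)
w(G) = -5/(-1 - 3*I*√3) (w(G) = -5/(-1 + (-3)^(3/2)) = -5/(-1 - 3*I*√3))
-45025 + w(H(-13)) = -45025 + (5/28 - 15*I*√3/28) = -1260695/28 - 15*I*√3/28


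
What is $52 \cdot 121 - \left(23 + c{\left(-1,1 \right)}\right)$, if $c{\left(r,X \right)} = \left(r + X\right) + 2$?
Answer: $6267$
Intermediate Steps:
$c{\left(r,X \right)} = 2 + X + r$ ($c{\left(r,X \right)} = \left(X + r\right) + 2 = 2 + X + r$)
$52 \cdot 121 - \left(23 + c{\left(-1,1 \right)}\right) = 52 \cdot 121 - 25 = 6292 - 25 = 6267$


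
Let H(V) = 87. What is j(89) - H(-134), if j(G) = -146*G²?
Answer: -1156553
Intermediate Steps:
j(89) - H(-134) = -146*89² - 1*87 = -146*7921 - 87 = -1156466 - 87 = -1156553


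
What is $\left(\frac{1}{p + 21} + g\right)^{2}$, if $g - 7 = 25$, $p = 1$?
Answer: $\frac{497025}{484} \approx 1026.9$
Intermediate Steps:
$g = 32$ ($g = 7 + 25 = 32$)
$\left(\frac{1}{p + 21} + g\right)^{2} = \left(\frac{1}{1 + 21} + 32\right)^{2} = \left(\frac{1}{22} + 32\right)^{2} = \left(\frac{705}{22}\right)^{2} = \frac{497025}{484}$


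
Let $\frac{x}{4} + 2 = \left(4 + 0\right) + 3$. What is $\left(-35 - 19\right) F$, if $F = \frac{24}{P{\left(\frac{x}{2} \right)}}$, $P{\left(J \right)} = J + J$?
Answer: $- \frac{324}{5} \approx -64.8$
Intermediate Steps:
$x = 20$ ($x = -8 + 4 \left(\left(4 + 0\right) + 3\right) = -8 + 4 \left(4 + 3\right) = -8 + 4 \cdot 7 = -8 + 28 = 20$)
$P{\left(J \right)} = 2 J$
$F = \frac{6}{5}$ ($F = \frac{24}{2 \cdot \frac{20}{2}} = \frac{24}{2 \cdot 20 \cdot \frac{1}{2}} = \frac{24}{2 \cdot 10} = \frac{24}{20} = 24 \cdot \frac{1}{20} = \frac{6}{5} \approx 1.2$)
$\left(-35 - 19\right) F = \left(-35 - 19\right) \frac{6}{5} = \left(-54\right) \frac{6}{5} = - \frac{324}{5}$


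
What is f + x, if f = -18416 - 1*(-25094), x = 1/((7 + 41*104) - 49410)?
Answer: 301438241/45139 ≈ 6678.0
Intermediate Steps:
x = -1/45139 (x = 1/((7 + 4264) - 49410) = 1/(4271 - 49410) = 1/(-45139) = -1/45139 ≈ -2.2154e-5)
f = 6678 (f = -18416 + 25094 = 6678)
f + x = 6678 - 1/45139 = 301438241/45139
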